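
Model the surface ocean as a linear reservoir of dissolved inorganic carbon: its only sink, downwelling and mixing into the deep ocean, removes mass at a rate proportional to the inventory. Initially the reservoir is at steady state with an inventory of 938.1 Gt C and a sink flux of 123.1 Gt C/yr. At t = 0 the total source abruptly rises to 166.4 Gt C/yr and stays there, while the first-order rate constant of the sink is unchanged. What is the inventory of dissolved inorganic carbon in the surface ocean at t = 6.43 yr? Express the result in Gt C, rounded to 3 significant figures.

1130 Gt C

The sink rate constant is k = F₀/M₀ = 123.1/938.1 = 0.1312 yr⁻¹.
Solving dM/dt = F₁ − kM with M(0) = M₀ gives M(t) = F₁/k + (M₀ − F₁/k)·e^(−kt).
F₁/k = 166.4/0.1312 = 1268.1 Gt C; kt = 0.1312 × 6.43 = 0.8438, e^(−kt) = 0.4301.
M(6.43) = 1268.1 + (938.1 − 1268.1) × 0.4301 = 1268.1 − 141.9 = 1126.2 Gt C.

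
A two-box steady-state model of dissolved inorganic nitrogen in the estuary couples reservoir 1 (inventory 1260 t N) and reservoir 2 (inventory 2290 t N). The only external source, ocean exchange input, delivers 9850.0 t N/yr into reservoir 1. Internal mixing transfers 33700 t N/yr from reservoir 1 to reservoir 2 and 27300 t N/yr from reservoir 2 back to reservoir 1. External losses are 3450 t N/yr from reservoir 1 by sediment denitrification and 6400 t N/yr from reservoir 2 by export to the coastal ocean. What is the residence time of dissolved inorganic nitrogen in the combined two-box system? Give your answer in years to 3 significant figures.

0.360 yr

For the system as a whole, the A↔B exchange is internal and contributes nothing to the throughput; only the external sinks remove mass.
M_total = 1260 + 2290 = 3550.0 t N.
ΣF_external_out = 3450 + 6400 = 9850.0 t N/yr.
τ = M_total / ΣF_ext = 3550.0 / 9850.0 = 0.3604 yr.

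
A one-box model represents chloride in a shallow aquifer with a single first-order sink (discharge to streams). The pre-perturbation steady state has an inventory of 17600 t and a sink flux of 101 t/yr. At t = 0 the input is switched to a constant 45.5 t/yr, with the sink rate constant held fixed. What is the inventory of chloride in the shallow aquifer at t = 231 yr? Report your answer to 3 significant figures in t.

10500 t

The sink rate constant is k = F₀/M₀ = 101/17600 = 0.005739 yr⁻¹.
Solving dM/dt = F₁ − kM with M(0) = M₀ gives M(t) = F₁/k + (M₀ − F₁/k)·e^(−kt).
F₁/k = 45.5/0.005739 = 7928.7 t; kt = 0.005739 × 231 = 1.326, e^(−kt) = 0.2656.
M(231) = 7928.7 + (17600 − 7928.7) × 0.2656 = 7928.7 + 2569 = 10498 t.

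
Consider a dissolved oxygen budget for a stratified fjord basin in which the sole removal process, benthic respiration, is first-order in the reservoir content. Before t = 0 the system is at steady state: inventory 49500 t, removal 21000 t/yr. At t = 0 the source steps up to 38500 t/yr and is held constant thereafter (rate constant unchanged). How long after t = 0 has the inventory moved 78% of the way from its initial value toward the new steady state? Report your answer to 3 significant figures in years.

3.57 yr

τ = M₀/F₀ = 49500/21000 = 2.357 yr.
The remaining gap fraction is e^(−t/τ); 78% covered ⇒ e^(−t/τ) = 0.220.
t = −τ ln(0.220) = 2.357 × 1.514 = 3.569 yr.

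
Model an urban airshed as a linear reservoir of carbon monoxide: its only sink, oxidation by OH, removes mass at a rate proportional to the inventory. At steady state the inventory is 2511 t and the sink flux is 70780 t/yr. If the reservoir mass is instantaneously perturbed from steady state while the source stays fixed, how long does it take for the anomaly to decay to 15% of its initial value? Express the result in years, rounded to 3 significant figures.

For a linear reservoir the anomaly decays as exp(−t/τ) with τ = M/F = 2511/70780 = 0.03548 yr.
exp(−t/τ) = 0.15 ⇒ t = −τ ln(0.15) = 0.03548 × 1.897 = 0.06730 yr.

0.0673 yr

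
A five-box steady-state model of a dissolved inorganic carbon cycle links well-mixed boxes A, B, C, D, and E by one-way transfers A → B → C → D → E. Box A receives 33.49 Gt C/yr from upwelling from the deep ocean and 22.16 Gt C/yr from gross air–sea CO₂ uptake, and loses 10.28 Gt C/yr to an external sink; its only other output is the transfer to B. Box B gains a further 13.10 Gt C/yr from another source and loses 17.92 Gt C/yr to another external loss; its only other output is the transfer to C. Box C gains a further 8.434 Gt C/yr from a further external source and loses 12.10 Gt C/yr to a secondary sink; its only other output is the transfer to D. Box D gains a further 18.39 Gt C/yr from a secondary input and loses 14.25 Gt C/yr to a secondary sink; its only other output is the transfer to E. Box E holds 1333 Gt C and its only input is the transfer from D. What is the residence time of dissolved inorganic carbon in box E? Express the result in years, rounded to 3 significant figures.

32.5 yr

Box A: F(A→B) = (33.49 + 22.16) − 10.28 = 45.370 Gt C/yr.
Box B: F(B→C) = (45.370 + 13.10) − 17.92 = 40.550 Gt C/yr.
Box C: F(C→D) = (40.550 + 8.434) − 12.10 = 36.884 Gt C/yr.
Box D: F(D→E) = (36.884 + 18.39) − 14.25 = 41.024 Gt C/yr.
Box E throughput = its input = 41.024 Gt C/yr; τ = 1333 / 41.024 = 32.49 yr.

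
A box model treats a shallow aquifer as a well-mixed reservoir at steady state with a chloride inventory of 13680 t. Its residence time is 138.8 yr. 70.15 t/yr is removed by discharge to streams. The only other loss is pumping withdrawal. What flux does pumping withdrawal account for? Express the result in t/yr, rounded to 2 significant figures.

Total removal F = M/τ = 13680 / 138.8 = 98.56 t/yr.
Pumping withdrawal = F − (70.15) = 98.56 − 70.15 = 28.41 t/yr.

28 t/yr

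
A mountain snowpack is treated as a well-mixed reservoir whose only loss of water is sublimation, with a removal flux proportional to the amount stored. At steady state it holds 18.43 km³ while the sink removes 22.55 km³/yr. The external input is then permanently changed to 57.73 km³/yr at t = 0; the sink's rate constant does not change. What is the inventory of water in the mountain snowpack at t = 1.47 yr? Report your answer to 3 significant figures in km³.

42.4 km³

Residence time τ = M₀/F₀ = 0.8173 yr. The eventual steady state is M_∞ = M₀·(F₁/F₀) = 18.43 × 57.73/22.55 = 47.182 km³.
The anomaly ΔM(t) = M(t) − M_∞ decays as ΔM₀·e^(−t/τ) with ΔM₀ = 18.43 − 47.182 = −28.75 km³.
At t = 1.47 yr, e^(−t/τ) = e^(−1.799) = 0.1655, so ΔM = −4.759 km³ and M = 47.182 − 4.759 = 42.423 km³.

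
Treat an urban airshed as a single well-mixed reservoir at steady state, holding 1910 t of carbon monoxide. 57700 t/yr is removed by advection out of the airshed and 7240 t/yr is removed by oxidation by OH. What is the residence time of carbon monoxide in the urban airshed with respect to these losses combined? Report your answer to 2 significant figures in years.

Total removal = 57700 + 7240 = 64940 t/yr.
τ = M / ΣF_out = 1910 / 64940 = 0.02941 yr.

0.029 yr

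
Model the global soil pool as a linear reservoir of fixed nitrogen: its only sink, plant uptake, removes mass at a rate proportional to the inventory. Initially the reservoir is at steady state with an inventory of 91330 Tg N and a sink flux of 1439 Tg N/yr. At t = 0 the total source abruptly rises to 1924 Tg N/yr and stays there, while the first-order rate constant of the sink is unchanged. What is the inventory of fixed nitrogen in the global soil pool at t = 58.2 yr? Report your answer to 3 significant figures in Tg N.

110000 Tg N

The sink rate constant is k = F₀/M₀ = 1439/91330 = 0.01576 yr⁻¹.
Solving dM/dt = F₁ − kM with M(0) = M₀ gives M(t) = F₁/k + (M₀ − F₁/k)·e^(−kt).
F₁/k = 1924/0.01576 = 122110 Tg N; kt = 0.01576 × 58.2 = 0.9170, e^(−kt) = 0.3997.
M(58.2) = 122110 + (91330 − 122110) × 0.3997 = 122110 − 12300 = 109810 Tg N.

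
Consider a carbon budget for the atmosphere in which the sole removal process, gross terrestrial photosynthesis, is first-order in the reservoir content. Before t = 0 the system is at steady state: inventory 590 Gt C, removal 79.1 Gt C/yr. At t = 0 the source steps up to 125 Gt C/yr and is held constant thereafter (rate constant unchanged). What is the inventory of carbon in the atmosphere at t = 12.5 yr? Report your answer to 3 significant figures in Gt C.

τ = M₀/F₀ = 590/79.1 = 7.459 yr; rate constant k = 1/τ.
New steady state M_∞ = F₁/k = F₁·τ = 125 × 7.459 = 932.36 Gt C.
M(t) = M_∞ + (M₀ − M_∞)·e^(−t/τ); t/τ = 12.5/7.459 = 1.676, so e^(−t/τ) = 0.1871.
M(t) = 932.36 − 342.4 × 0.1871 = 868.29 Gt C.

868 Gt C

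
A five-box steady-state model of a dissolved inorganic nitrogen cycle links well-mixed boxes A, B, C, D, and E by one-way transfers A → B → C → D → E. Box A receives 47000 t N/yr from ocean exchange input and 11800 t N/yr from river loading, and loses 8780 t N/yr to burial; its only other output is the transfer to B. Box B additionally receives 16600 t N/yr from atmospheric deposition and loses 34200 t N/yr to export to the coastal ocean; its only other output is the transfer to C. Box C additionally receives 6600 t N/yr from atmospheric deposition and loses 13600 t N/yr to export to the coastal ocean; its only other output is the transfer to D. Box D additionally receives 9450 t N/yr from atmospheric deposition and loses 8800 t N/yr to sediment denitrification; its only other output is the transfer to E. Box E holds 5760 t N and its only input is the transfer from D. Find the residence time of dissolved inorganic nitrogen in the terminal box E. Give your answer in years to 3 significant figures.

Box A: F(A→B) = (47000 + 11800) − 8780 = 50020 t N/yr.
Box B: F(B→C) = (50020 + 16600) − 34200 = 32420 t N/yr.
Box C: F(C→D) = (32420 + 6600) − 13600 = 25420 t N/yr.
Box D: F(D→E) = (25420 + 9450) − 8800 = 26070 t N/yr.
Box E throughput = its input = 26070 t N/yr; τ = 5760 / 26070 = 0.2209 yr.

0.221 yr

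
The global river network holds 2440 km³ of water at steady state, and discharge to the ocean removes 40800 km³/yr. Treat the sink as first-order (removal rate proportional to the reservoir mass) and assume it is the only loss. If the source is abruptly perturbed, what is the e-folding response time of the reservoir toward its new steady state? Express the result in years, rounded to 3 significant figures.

For a linear reservoir the response time equals the residence time τ = M/F.
τ = 2440 / 40800 = 0.05980 yr.

0.0598 yr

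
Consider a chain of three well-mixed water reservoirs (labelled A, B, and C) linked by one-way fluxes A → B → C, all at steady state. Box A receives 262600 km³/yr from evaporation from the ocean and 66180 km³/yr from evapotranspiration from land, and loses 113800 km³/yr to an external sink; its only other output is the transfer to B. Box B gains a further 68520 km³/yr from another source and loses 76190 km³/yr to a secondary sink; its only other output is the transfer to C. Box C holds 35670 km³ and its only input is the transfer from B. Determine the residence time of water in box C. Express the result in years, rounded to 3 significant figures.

0.172 yr

Box A: F(A→B) = (262600 + 66180) − 113800 = 214980 km³/yr.
Box B: F(B→C) = (214980 + 68520) − 76190 = 207310 km³/yr.
Box C throughput = its input = 207310 km³/yr; τ = 35670 / 207310 = 0.1721 yr.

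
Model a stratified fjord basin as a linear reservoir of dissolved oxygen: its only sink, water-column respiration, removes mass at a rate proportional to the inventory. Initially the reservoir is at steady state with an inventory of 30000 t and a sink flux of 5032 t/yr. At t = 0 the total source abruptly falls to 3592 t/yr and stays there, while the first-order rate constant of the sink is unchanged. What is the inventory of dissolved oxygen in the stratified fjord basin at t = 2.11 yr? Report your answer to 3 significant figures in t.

27400 t

The sink rate constant is k = F₀/M₀ = 5032/30000 = 0.1677 yr⁻¹.
Solving dM/dt = F₁ − kM with M(0) = M₀ gives M(t) = F₁/k + (M₀ − F₁/k)·e^(−kt).
F₁/k = 3592/0.1677 = 21415 t; kt = 0.1677 × 2.11 = 0.3539, e^(−kt) = 0.7019.
M(2.11) = 21415 + (30000 − 21415) × 0.7019 = 21415 + 6026 = 27441 t.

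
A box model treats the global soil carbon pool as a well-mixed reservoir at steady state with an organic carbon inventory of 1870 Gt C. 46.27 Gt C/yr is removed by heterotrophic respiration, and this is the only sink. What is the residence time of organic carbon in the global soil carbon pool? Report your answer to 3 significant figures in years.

τ = M / F = 1870 / 46.27 = 40.41 yr.

40.4 yr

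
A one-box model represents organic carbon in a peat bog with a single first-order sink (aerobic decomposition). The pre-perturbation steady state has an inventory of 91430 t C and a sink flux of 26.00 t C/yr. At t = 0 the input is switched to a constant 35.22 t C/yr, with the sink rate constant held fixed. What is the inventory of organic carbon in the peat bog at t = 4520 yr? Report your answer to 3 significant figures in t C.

115000 t C

Residence time τ = M₀/F₀ = 3517 yr. The eventual steady state is M_∞ = M₀·(F₁/F₀) = 91430 × 35.22/26.00 = 123850 t C.
The anomaly ΔM(t) = M(t) − M_∞ decays as ΔM₀·e^(−t/τ) with ΔM₀ = 91430 − 123850 = −32420 t C.
At t = 4520 yr, e^(−t/τ) = e^(−1.285) = 0.2766, so ΔM = −8967 t C and M = 123850 − 8967 = 114890 t C.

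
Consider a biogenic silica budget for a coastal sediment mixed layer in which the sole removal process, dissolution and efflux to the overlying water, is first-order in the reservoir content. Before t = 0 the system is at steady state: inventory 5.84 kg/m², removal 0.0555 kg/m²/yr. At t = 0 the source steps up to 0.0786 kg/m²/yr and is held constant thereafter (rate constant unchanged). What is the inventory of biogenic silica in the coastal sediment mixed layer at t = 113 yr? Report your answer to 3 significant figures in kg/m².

7.44 kg/m²

Residence time τ = M₀/F₀ = 105.2 yr. The eventual steady state is M_∞ = M₀·(F₁/F₀) = 5.84 × 0.0786/0.0555 = 8.2707 kg/m².
The anomaly ΔM(t) = M(t) − M_∞ decays as ΔM₀·e^(−t/τ) with ΔM₀ = 5.84 − 8.2707 = −2.431 kg/m².
At t = 113 yr, e^(−t/τ) = e^(−1.074) = 0.3417, so ΔM = −0.8305 kg/m² and M = 8.2707 − 0.8305 = 7.4402 kg/m².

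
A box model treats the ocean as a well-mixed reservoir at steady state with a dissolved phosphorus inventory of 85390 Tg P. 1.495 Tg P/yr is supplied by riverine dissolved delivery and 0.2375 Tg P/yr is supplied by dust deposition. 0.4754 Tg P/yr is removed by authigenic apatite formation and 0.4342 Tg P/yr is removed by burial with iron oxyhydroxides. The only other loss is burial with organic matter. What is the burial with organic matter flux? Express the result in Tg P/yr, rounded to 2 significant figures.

0.82 Tg P/yr

At steady state ΣF_in = ΣF_out.
ΣF_in = 1.495 + 0.2375 = 1.7325 Tg P/yr.
Burial with organic matter flux = ΣF_in − (0.4754 + 0.4342) = 1.7325 − 0.9096 = 0.8229 Tg P/yr.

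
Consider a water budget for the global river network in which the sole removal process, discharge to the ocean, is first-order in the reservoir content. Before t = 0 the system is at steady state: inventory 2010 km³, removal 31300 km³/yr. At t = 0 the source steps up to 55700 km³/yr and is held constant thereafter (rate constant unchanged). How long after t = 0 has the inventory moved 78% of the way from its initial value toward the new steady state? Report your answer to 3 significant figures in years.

τ = M₀/F₀ = 2010/31300 = 0.06422 yr.
The remaining gap fraction is e^(−t/τ); 78% covered ⇒ e^(−t/τ) = 0.220.
t = −τ ln(0.220) = 0.06422 × 1.514 = 0.09723 yr.

0.0972 yr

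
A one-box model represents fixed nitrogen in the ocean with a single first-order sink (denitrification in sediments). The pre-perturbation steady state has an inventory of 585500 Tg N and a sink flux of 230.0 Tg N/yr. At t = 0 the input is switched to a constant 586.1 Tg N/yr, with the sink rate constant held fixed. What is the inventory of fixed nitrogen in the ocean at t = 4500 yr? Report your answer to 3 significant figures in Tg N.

1.34×10^6 Tg N

τ = M₀/F₀ = 585500/230.0 = 2546 yr; rate constant k = 1/τ.
New steady state M_∞ = F₁/k = F₁·τ = 586.1 × 2546 = 1.4920×10^6 Tg N.
M(t) = M_∞ + (M₀ − M_∞)·e^(−t/τ); t/τ = 4500/2546 = 1.768, so e^(−t/τ) = 0.1707.
M(t) = 1.4920×10^6 − 906500 × 0.1707 = 1.3372×10^6 Tg N.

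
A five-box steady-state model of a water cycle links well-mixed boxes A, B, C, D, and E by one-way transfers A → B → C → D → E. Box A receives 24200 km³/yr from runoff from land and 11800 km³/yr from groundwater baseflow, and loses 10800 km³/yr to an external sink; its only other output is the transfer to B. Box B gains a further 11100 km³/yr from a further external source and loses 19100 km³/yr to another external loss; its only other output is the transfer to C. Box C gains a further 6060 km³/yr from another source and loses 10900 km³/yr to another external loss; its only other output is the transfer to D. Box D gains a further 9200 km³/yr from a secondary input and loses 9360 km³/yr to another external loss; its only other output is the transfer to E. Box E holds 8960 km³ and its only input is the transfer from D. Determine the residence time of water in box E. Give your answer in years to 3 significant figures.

0.734 yr

Box A: F(A→B) = (24200 + 11800) − 10800 = 25200 km³/yr.
Box B: F(B→C) = (25200 + 11100) − 19100 = 17200 km³/yr.
Box C: F(C→D) = (17200 + 6060) − 10900 = 12360 km³/yr.
Box D: F(D→E) = (12360 + 9200) − 9360 = 12200 km³/yr.
Box E throughput = its input = 12200 km³/yr; τ = 8960 / 12200 = 0.7344 yr.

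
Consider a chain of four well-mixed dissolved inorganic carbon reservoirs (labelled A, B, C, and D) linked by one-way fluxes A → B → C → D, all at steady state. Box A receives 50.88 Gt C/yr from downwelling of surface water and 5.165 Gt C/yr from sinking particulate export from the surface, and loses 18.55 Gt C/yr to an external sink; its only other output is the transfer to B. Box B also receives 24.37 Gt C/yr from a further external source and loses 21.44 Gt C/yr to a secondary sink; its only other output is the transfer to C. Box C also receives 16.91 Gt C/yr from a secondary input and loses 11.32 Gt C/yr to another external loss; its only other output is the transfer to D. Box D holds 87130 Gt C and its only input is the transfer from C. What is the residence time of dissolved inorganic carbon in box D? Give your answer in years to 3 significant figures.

1890 yr

Box A: F(A→B) = (50.88 + 5.165) − 18.55 = 37.495 Gt C/yr.
Box B: F(B→C) = (37.495 + 24.37) − 21.44 = 40.425 Gt C/yr.
Box C: F(C→D) = (40.425 + 16.91) − 11.32 = 46.015 Gt C/yr.
Box D throughput = its input = 46.015 Gt C/yr; τ = 87130 / 46.015 = 1894 yr.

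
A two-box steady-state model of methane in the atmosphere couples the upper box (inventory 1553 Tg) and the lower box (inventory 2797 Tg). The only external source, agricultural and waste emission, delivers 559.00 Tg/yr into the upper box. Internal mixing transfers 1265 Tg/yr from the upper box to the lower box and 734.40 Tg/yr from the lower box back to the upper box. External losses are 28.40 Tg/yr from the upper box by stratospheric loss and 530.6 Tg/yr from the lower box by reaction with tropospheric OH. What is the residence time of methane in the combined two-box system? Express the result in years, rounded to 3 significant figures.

7.78 yr

For the system as a whole, the A↔B exchange is internal and contributes nothing to the throughput; only the external sinks remove mass.
M_total = 1553 + 2797 = 4350.0 Tg.
ΣF_external_out = 28.40 + 530.6 = 559.00 Tg/yr.
τ = M_total / ΣF_ext = 4350.0 / 559.00 = 7.782 yr.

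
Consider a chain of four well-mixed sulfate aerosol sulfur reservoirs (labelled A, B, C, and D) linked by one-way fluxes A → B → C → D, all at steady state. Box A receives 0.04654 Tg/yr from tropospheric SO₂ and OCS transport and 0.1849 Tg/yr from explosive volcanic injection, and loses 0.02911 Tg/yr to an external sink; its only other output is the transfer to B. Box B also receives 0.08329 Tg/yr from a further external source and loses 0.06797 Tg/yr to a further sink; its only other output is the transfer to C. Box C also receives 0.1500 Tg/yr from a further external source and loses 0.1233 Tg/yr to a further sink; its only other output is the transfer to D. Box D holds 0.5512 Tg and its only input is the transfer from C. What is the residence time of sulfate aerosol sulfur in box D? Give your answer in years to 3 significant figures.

Box A: F(A→B) = (0.04654 + 0.1849) − 0.02911 = 0.20233 Tg/yr.
Box B: F(B→C) = (0.20233 + 0.08329) − 0.06797 = 0.21765 Tg/yr.
Box C: F(C→D) = (0.21765 + 0.1500) − 0.1233 = 0.24435 Tg/yr.
Box D throughput = its input = 0.24435 Tg/yr; τ = 0.5512 / 0.24435 = 2.256 yr.

2.26 yr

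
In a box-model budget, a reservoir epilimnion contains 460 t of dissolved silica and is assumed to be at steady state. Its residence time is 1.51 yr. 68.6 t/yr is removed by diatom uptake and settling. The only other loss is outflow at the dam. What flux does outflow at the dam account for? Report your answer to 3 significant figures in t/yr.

236 t/yr

Total removal F = M/τ = 460 / 1.51 = 304.6 t/yr.
Outflow at the dam = F − (68.6) = 304.6 − 68.60 = 236.0 t/yr.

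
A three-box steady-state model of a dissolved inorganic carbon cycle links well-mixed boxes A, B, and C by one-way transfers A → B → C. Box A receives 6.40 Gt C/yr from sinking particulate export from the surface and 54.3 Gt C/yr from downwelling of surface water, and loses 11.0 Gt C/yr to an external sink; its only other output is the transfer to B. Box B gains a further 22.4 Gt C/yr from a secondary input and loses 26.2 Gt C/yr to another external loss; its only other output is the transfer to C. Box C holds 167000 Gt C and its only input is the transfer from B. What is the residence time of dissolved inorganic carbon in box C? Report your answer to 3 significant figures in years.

3640 yr

Box A: F(A→B) = (6.40 + 54.3) − 11.0 = 49.700 Gt C/yr.
Box B: F(B→C) = (49.700 + 22.4) − 26.2 = 45.900 Gt C/yr.
Box C throughput = its input = 45.900 Gt C/yr; τ = 167000 / 45.900 = 3638 yr.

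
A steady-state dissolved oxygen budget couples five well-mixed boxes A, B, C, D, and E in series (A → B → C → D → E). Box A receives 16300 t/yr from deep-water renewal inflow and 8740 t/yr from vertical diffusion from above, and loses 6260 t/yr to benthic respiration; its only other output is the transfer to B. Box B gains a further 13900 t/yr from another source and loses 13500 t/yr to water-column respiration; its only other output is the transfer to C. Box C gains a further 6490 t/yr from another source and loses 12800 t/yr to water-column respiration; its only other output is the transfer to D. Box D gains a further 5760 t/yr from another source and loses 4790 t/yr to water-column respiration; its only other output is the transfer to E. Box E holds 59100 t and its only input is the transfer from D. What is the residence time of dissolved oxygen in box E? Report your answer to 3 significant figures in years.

4.27 yr

Box A: F(A→B) = (16300 + 8740) − 6260 = 18780 t/yr.
Box B: F(B→C) = (18780 + 13900) − 13500 = 19180 t/yr.
Box C: F(C→D) = (19180 + 6490) − 12800 = 12870 t/yr.
Box D: F(D→E) = (12870 + 5760) − 4790 = 13840 t/yr.
Box E throughput = its input = 13840 t/yr; τ = 59100 / 13840 = 4.270 yr.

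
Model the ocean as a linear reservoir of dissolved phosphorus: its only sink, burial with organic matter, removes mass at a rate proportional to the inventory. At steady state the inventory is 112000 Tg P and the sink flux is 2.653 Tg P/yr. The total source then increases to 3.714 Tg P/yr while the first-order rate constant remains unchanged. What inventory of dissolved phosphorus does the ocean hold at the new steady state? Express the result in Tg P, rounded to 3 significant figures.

Rate constant k = F/M = 2.653 / 112000 = 2.369×10^-5 yr⁻¹.
At the new steady state, source = k·M_new ⇒ M_new = 3.714 / 2.369×10^-5 = 156800 Tg P.
(Equivalently M_new = M × F_new/F_old = 112000 × 3.714/2.653.)

157000 Tg P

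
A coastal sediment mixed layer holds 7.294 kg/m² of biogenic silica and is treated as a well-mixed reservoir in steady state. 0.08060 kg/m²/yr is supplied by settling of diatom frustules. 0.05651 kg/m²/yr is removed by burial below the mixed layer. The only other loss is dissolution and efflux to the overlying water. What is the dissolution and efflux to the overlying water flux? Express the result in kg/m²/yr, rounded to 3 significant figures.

At steady state ΣF_in = ΣF_out.
ΣF_in = 0.080600 kg/m²/yr.
Dissolution and efflux to the overlying water flux = ΣF_in − (0.05651) = 0.080600 − 0.05651 = 0.02409 kg/m²/yr.

0.0241 kg/m²/yr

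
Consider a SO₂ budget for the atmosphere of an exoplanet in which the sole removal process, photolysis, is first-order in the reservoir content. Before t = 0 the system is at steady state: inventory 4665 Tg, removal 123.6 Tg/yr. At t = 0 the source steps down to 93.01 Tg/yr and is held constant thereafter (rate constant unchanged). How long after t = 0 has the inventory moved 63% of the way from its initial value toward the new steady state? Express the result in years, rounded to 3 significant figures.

37.5 yr

τ = M₀/F₀ = 4665/123.6 = 37.74 yr.
The remaining gap fraction is e^(−t/τ); 63% covered ⇒ e^(−t/τ) = 0.370.
t = −τ ln(0.370) = 37.74 × 0.9943 = 37.53 yr.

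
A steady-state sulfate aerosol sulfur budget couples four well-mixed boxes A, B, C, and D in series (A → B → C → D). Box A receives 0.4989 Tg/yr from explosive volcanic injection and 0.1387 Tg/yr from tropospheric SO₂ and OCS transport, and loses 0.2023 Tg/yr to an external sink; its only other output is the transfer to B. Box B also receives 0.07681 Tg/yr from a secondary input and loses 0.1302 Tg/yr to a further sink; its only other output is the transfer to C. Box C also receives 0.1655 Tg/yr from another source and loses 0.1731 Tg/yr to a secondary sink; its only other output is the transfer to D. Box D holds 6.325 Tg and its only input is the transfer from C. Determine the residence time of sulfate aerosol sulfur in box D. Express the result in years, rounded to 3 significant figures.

16.9 yr

Box A: F(A→B) = (0.4989 + 0.1387) − 0.2023 = 0.43530 Tg/yr.
Box B: F(B→C) = (0.43530 + 0.07681) − 0.1302 = 0.38191 Tg/yr.
Box C: F(C→D) = (0.38191 + 0.1655) − 0.1731 = 0.37431 Tg/yr.
Box D throughput = its input = 0.37431 Tg/yr; τ = 6.325 / 0.37431 = 16.90 yr.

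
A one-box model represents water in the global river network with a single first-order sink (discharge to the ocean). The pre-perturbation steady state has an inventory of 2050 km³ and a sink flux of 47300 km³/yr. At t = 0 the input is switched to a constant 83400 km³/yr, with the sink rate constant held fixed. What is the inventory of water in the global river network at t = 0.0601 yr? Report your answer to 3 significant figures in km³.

3220 km³

Residence time τ = M₀/F₀ = 0.04334 yr. The eventual steady state is M_∞ = M₀·(F₁/F₀) = 2050 × 83400/47300 = 3614.6 km³.
The anomaly ΔM(t) = M(t) − M_∞ decays as ΔM₀·e^(−t/τ) with ΔM₀ = 2050 − 3614.6 = −1565 km³.
At t = 0.0601 yr, e^(−t/τ) = e^(−1.387) = 0.2499, so ΔM = −391.0 km³ and M = 3614.6 − 391.0 = 3223.6 km³.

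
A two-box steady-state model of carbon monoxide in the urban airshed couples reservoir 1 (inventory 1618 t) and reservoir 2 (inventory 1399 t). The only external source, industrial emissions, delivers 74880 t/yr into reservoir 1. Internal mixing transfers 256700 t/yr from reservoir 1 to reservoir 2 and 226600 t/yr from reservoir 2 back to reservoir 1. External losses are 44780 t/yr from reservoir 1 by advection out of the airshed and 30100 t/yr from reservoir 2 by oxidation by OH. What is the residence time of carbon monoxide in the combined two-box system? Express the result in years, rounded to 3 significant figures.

Residence time in the combined system uses the total inventory and the total *external* removal — internal exchanges between the two boxes cancel.
M_total = 1618 + 1399 = 3017.0 t.
ΣF_external_out = 44780 + 30100 = 74880 t/yr.
τ = M_total / ΣF_ext = 3017.0 / 74880 = 0.04029 yr.

0.0403 yr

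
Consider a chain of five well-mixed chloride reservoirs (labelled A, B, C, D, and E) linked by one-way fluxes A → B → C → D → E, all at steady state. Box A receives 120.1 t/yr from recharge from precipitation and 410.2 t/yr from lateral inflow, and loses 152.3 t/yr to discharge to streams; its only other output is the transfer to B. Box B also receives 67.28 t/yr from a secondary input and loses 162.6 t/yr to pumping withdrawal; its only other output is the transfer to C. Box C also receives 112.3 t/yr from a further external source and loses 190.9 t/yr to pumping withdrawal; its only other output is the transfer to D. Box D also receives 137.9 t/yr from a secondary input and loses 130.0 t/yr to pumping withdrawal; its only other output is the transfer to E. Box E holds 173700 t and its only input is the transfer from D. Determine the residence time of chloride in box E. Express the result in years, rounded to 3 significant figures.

Box A: F(A→B) = (120.1 + 410.2) − 152.3 = 378.00 t/yr.
Box B: F(B→C) = (378.00 + 67.28) − 162.6 = 282.68 t/yr.
Box C: F(C→D) = (282.68 + 112.3) − 190.9 = 204.08 t/yr.
Box D: F(D→E) = (204.08 + 137.9) − 130.0 = 211.98 t/yr.
Box E throughput = its input = 211.98 t/yr; τ = 173700 / 211.98 = 819.4 yr.

819 yr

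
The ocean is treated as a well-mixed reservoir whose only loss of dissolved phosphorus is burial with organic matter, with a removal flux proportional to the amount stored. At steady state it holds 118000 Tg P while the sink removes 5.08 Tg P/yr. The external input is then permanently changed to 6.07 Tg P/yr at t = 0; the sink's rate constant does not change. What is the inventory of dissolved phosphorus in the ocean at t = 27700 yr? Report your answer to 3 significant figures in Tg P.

134000 Tg P

Residence time τ = M₀/F₀ = 23230 yr. The eventual steady state is M_∞ = M₀·(F₁/F₀) = 118000 × 6.07/5.08 = 141000 Tg P.
The anomaly ΔM(t) = M(t) − M_∞ decays as ΔM₀·e^(−t/τ) with ΔM₀ = 118000 − 141000 = −23000 Tg P.
At t = 27700 yr, e^(−t/τ) = e^(−1.193) = 0.3035, so ΔM = −6978 Tg P and M = 141000 − 6978 = 134020 Tg P.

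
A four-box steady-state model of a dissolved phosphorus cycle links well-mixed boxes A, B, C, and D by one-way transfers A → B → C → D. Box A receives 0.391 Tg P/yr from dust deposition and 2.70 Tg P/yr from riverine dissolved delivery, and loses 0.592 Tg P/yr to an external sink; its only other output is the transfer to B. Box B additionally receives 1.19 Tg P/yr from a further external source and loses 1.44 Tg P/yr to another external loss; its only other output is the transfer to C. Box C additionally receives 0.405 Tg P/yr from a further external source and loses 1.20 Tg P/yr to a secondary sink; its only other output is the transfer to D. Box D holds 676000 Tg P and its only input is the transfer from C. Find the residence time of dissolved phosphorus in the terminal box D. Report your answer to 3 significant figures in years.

465000 yr

Box A: F(A→B) = (0.391 + 2.70) − 0.592 = 2.4990 Tg P/yr.
Box B: F(B→C) = (2.4990 + 1.19) − 1.44 = 2.2490 Tg P/yr.
Box C: F(C→D) = (2.2490 + 0.405) − 1.20 = 1.4540 Tg P/yr.
Box D throughput = its input = 1.4540 Tg P/yr; τ = 676000 / 1.4540 = 464900 yr.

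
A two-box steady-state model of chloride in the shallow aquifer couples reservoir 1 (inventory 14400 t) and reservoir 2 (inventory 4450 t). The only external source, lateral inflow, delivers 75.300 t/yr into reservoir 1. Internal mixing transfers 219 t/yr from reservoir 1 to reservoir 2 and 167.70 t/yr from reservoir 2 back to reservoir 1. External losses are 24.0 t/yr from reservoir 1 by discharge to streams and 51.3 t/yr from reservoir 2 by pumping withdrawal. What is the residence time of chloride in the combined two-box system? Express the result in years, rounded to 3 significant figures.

Residence time in the combined system uses the total inventory and the total *external* removal — internal exchanges between the two boxes cancel.
M_total = 14400 + 4450 = 18850 t.
ΣF_external_out = 24.0 + 51.3 = 75.300 t/yr.
τ = M_total / ΣF_ext = 18850 / 75.300 = 250.3 yr.

250 yr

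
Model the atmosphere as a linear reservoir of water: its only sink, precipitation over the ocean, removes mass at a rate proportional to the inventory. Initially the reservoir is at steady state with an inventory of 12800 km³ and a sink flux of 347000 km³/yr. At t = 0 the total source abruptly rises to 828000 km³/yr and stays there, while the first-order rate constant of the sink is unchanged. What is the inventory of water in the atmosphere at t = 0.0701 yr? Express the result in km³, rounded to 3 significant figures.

τ = M₀/F₀ = 12800/347000 = 0.03689 yr; rate constant k = 1/τ.
New steady state M_∞ = F₁/k = F₁·τ = 828000 × 0.03689 = 30543 km³.
M(t) = M_∞ + (M₀ − M_∞)·e^(−t/τ); t/τ = 0.0701/0.03689 = 1.900, so e^(−t/τ) = 0.1495.
M(t) = 30543 − 17740 × 0.1495 = 27890 km³.

27900 km³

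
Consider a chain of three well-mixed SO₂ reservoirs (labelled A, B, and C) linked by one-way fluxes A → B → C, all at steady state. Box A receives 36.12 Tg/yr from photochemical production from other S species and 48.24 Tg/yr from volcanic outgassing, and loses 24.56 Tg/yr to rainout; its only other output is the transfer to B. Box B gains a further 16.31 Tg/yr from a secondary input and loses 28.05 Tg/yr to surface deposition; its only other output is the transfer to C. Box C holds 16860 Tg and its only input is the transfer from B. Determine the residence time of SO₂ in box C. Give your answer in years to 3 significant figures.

351 yr

Box A: F(A→B) = (36.12 + 48.24) − 24.56 = 59.800 Tg/yr.
Box B: F(B→C) = (59.800 + 16.31) − 28.05 = 48.060 Tg/yr.
Box C throughput = its input = 48.060 Tg/yr; τ = 16860 / 48.060 = 350.8 yr.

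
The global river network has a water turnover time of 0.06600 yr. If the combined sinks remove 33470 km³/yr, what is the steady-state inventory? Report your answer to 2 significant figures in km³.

2200 km³

τ = M/F ⇒ M = τ × F = 0.06600 × 33470 = 2209 km³.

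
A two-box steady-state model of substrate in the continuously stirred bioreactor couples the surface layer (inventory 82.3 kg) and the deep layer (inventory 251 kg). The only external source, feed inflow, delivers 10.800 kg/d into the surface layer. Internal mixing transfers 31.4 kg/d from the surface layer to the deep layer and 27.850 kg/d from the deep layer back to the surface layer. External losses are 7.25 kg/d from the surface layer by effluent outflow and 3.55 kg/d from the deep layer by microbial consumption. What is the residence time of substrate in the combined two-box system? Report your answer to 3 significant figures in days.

Treat the two boxes together as one reservoir: the mixing fluxes between them are internal recycling, so τ = ΣM / Σ(external losses).
M_total = 82.3 + 251 = 333.30 kg.
ΣF_external_out = 7.25 + 3.55 = 10.800 kg/d.
τ = M_total / ΣF_ext = 333.30 / 10.800 = 30.86 d.

30.9 d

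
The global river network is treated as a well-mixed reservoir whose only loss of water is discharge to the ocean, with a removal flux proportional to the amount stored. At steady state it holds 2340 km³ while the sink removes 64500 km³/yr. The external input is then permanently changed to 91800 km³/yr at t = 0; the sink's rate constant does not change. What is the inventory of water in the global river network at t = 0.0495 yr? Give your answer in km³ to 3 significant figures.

τ = M₀/F₀ = 2340/64500 = 0.03628 yr; rate constant k = 1/τ.
New steady state M_∞ = F₁/k = F₁·τ = 91800 × 0.03628 = 3330.4 km³.
M(t) = M_∞ + (M₀ − M_∞)·e^(−t/τ); t/τ = 0.0495/0.03628 = 1.364, so e^(−t/τ) = 0.2555.
M(t) = 3330.4 − 990.4 × 0.2555 = 3077.3 km³.

3080 km³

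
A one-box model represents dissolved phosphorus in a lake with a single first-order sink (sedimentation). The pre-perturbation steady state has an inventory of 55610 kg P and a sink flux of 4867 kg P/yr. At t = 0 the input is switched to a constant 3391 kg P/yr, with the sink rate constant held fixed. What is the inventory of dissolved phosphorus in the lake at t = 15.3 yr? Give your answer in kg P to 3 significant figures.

τ = M₀/F₀ = 55610/4867 = 11.43 yr; rate constant k = 1/τ.
New steady state M_∞ = F₁/k = F₁·τ = 3391 × 11.43 = 38745 kg P.
M(t) = M_∞ + (M₀ − M_∞)·e^(−t/τ); t/τ = 15.3/11.43 = 1.339, so e^(−t/τ) = 0.2621.
M(t) = 38745 + 16860 × 0.2621 = 43165 kg P.

43200 kg P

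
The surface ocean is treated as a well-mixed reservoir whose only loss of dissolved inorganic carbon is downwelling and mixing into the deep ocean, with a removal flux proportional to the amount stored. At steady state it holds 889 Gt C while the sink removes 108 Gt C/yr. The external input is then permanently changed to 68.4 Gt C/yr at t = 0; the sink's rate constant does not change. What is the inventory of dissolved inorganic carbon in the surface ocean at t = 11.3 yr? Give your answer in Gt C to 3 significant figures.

τ = M₀/F₀ = 889/108 = 8.231 yr; rate constant k = 1/τ.
New steady state M_∞ = F₁/k = F₁·τ = 68.4 × 8.231 = 563.03 Gt C.
M(t) = M_∞ + (M₀ − M_∞)·e^(−t/τ); t/τ = 11.3/8.231 = 1.373, so e^(−t/τ) = 0.2534.
M(t) = 563.03 + 326.0 × 0.2534 = 645.63 Gt C.

646 Gt C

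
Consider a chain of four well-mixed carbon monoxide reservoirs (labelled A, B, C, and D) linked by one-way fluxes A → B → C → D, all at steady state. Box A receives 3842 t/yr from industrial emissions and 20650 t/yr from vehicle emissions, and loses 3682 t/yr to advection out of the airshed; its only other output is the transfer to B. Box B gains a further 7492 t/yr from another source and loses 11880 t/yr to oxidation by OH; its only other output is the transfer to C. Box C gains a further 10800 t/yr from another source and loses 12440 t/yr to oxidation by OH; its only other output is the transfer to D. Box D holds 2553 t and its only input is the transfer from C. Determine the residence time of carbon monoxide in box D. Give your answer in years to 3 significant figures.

0.173 yr

Box A: F(A→B) = (3842 + 20650) − 3682 = 20810 t/yr.
Box B: F(B→C) = (20810 + 7492) − 11880 = 16422 t/yr.
Box C: F(C→D) = (16422 + 10800) − 12440 = 14782 t/yr.
Box D throughput = its input = 14782 t/yr; τ = 2553 / 14782 = 0.1727 yr.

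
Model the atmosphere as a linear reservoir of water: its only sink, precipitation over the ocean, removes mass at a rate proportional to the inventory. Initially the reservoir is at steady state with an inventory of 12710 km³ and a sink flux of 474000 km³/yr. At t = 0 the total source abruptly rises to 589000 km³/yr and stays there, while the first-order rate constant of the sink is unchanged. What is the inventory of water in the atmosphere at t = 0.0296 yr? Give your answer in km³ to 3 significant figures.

14800 km³

The sink rate constant is k = F₀/M₀ = 474000/12710 = 37.29 yr⁻¹.
Solving dM/dt = F₁ − kM with M(0) = M₀ gives M(t) = F₁/k + (M₀ − F₁/k)·e^(−kt).
F₁/k = 589000/37.29 = 15794 km³; kt = 37.29 × 0.0296 = 1.104, e^(−kt) = 0.3316.
M(0.0296) = 15794 + (12710 − 15794) × 0.3316 = 15794 − 1022 = 14771 km³.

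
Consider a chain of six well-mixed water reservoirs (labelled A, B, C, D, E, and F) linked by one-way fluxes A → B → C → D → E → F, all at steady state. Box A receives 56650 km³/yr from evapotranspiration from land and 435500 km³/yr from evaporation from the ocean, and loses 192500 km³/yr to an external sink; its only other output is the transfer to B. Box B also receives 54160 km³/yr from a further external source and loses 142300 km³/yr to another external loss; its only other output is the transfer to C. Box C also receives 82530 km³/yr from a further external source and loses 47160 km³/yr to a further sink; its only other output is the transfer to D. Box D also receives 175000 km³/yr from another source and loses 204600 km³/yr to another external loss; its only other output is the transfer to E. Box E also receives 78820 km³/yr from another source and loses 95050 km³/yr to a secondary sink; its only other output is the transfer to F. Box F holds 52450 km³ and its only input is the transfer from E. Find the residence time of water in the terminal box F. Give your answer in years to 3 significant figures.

0.261 yr

Box A: F(A→B) = (56650 + 435500) − 192500 = 299650 km³/yr.
Box B: F(B→C) = (299650 + 54160) − 142300 = 211510 km³/yr.
Box C: F(C→D) = (211510 + 82530) − 47160 = 246880 km³/yr.
Box D: F(D→E) = (246880 + 175000) − 204600 = 217280 km³/yr.
Box E: F(E→F) = (217280 + 78820) − 95050 = 201050 km³/yr.
Box F throughput = its input = 201050 km³/yr; τ = 52450 / 201050 = 0.2609 yr.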